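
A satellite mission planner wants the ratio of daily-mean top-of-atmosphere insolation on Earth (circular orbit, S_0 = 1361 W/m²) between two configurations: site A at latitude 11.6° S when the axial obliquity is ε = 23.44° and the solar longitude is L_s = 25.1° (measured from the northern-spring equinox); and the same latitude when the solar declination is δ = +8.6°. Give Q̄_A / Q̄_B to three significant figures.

— Configuration A (ϕ=-11.6°):
Solar declination: sin δ = sin ε · sin L_s = sin 23.44° × sin 25.1° = 0.16874, so δ = +9.715°.
cos h₀ = −tan(-11.6°) tan(+9.715°) = 0.0351, h₀ = 1.5356 rad.
Bracket: h₀ sin ϕ sin δ + cos ϕ cos δ sin h₀ = 1.5356×-0.20108×0.16874 + 0.97958×0.98566×0.99938 = -0.052103 + 0.964934 = 0.912831.
Q̄ = (S_0/π) × [bracket] = (1361/π) × 0.912831 = 395.46 W/m².
— Configuration B (ϕ=-11.6°):
cos h₀ = −tan(-11.6°) tan(+8.600°) = 0.0310, h₀ = 1.5397 rad.
Bracket: h₀ sin ϕ sin δ + cos ϕ cos δ sin h₀ = 1.5397×-0.20108×0.14954 + 0.97958×0.98876×0.99952 = -0.046298 + 0.968105 = 0.921807.
Q̄ = (S_0/π) × [bracket] = (1361/π) × 0.921807 = 399.35 W/m².
Ratio Q̄_A / Q̄_B = 395.46 / 399.35 = 0.9903.

Q̄_A / Q̄_B ≈ 0.990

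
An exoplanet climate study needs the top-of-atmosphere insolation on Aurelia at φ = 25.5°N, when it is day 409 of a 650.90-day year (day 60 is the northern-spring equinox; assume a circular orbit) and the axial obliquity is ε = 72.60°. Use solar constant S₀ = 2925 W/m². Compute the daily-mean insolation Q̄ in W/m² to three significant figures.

Solar longitude: λ_s = 360° × (409 − 60)/650.90 = 193.025°.
sin δ = sin 72.60° × sin 193.025° = -0.21506, so δ = -12.419°.
cos H₀ = −tan(+25.5°) tan(-12.419°) = 0.1050, H₀ = 1.4656 rad.
Bracket: H₀ sin φ sin δ + cos φ cos δ sin H₀ = 1.4656×0.43051×-0.21506 + 0.90259×0.97660×0.99447 = -0.135693 + 0.876595 = 0.740902.
Q̄ = (S₀/π) × [bracket] = (2925/π) × 0.740902 = 689.8 W/m².

Q̄ ≈ 690 W/m²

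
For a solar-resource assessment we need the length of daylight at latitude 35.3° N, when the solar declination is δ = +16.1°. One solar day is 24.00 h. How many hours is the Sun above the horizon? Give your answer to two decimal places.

cos h₀ = −tan ϕ · tan δ = −tan(+35.3°) × tan(+16.100°) = -0.2044, so h₀ = 1.7766 rad = 101.79°.
Daylight = 2h₀/(2π) × 24.00 h = (1.7766/π) × 24.00 = 13.57 h.

13.57 h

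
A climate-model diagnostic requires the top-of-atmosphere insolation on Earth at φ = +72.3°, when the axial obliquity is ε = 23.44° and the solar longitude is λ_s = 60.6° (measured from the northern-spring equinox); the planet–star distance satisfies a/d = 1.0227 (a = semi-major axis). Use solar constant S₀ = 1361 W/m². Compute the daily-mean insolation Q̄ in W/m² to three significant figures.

Solar declination: sin δ = sin ε · sin λ_s = sin 23.44° × sin 60.6° = 0.34656, so δ = +20.277°.
cos H₀ = −tan(+72.3°) tan(+20.277°) = -1.1577 ≤ −1 ⇒ polar day, H₀ = π.
Bracket: H₀ sin φ sin δ + cos φ cos δ sin H₀ = 3.1416×0.95266×0.34656 + 0.30403×0.93803×0.00000 = 1.037211 + 0.000000 = 1.037211.
Inverse-square distance factor (a/d)² = 1.0227² = 1.045915.
Q̄ = (S₀/π) × 1.045915 × [bracket] = (1361/π) × 1.045915 × 1.037211 = 470.0 W/m².

Q̄ ≈ 470 W/m²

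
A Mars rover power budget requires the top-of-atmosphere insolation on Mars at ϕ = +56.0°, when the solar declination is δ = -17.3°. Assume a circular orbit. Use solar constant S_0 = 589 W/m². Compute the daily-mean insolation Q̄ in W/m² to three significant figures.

cos h₀ = −tan(+56.0°) tan(-17.300°) = 0.4618, h₀ = 1.0908 rad.
Bracket: h₀ sin ϕ sin δ + cos ϕ cos δ sin h₀ = 1.0908×0.82904×-0.29737 + 0.55919×0.95476×0.88700 = -0.268917 + 0.473562 = 0.204645.
Q̄ = (S_0/π) × [bracket] = (589/π) × 0.204645 = 38.37 W/m².

Q̄ ≈ 38.4 W/m²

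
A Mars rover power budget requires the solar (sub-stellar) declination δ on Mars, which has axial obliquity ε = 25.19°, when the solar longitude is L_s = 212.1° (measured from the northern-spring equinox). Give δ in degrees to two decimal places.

sin δ = sin ε · sin L_s = sin 25.19° × sin 212.1° = -0.226175.
δ = arcsin(-0.226175) = -13.07°.

δ = -13.07°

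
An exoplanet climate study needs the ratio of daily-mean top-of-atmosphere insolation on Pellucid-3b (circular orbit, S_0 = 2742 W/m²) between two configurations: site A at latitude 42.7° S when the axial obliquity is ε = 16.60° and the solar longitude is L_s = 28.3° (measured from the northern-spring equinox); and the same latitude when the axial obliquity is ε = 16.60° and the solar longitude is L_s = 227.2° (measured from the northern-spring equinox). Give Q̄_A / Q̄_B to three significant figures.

Q̄_A / Q̄_B ≈ 0.617

— Configuration A (ϕ=-42.7°):
Solar declination: sin δ = sin ε · sin L_s = sin 16.60° × sin 28.3° = 0.13544, so δ = +7.784°.
cos h₀ = −tan(-42.7°) tan(+7.784°) = 0.1261, h₀ = 1.4443 rad.
Bracket: h₀ sin ϕ sin δ + cos ϕ cos δ sin h₀ = 1.4443×-0.67816×0.13544 + 0.73491×0.99079×0.99201 = -0.132659 + 0.722324 = 0.589665.
Q̄ = (S_0/π) × [bracket] = (2742/π) × 0.589665 = 514.66 W/m².
— Configuration B (ϕ=-42.7°):
Solar declination: sin δ = sin ε · sin L_s = sin 16.60° × sin 227.2° = -0.20962, so δ = -12.100°.
cos h₀ = −tan(-42.7°) tan(-12.100°) = -0.1978, h₀ = 1.7699 rad.
Bracket: h₀ sin ϕ sin δ + cos ϕ cos δ sin h₀ = 1.7699×-0.67816×-0.20962 + 0.73491×0.97778×0.98024 = 0.251602 + 0.704381 = 0.955983.
Q̄ = (S_0/π) × [bracket] = (2742/π) × 0.955983 = 834.39 W/m².
Ratio Q̄_A / Q̄_B = 514.66 / 834.39 = 0.6168.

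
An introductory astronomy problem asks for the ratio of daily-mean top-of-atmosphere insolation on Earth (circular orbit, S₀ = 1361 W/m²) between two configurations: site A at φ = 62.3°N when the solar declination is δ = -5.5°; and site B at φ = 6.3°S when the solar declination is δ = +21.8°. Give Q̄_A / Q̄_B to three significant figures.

— Configuration A (φ=+62.3°):
cos H₀ = −tan(+62.3°) tan(-5.500°) = 0.1834, H₀ = 1.3863 rad.
Bracket: H₀ sin φ sin δ + cos φ cos δ sin H₀ = 1.3863×0.88539×-0.09585 + 0.46484×0.99540×0.98304 = -0.117648 + 0.454854 = 0.337206.
Q̄ = (S₀/π) × [bracket] = (1361/π) × 0.337206 = 146.08 W/m².
— Configuration B (φ=-6.3°):
cos H₀ = −tan(-6.3°) tan(+21.800°) = 0.0442, H₀ = 1.5266 rad.
Bracket: H₀ sin φ sin δ + cos φ cos δ sin H₀ = 1.5266×-0.10973×0.37137 + 0.99396×0.92849×0.99902 = -0.062210 + 0.921977 = 0.859767.
Q̄ = (S₀/π) × [bracket] = (1361/π) × 0.859767 = 372.47 W/m².
Ratio Q̄_A / Q̄_B = 146.08 / 372.47 = 0.3922.

Q̄_A / Q̄_B ≈ 0.392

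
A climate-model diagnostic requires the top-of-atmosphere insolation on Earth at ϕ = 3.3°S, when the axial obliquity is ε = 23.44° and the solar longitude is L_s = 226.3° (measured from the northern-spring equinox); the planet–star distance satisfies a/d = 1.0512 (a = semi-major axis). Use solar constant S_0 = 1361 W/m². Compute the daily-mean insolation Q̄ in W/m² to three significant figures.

Solar declination: sin δ = sin ε · sin L_s = sin 23.44° × sin 226.3° = -0.28759, so δ = -16.714°.
cos h₀ = −tan(-3.3°) tan(-16.714°) = -0.0173, h₀ = 1.5881 rad.
Bracket: h₀ sin ϕ sin δ + cos ϕ cos δ sin h₀ = 1.5881×-0.05756×-0.28759 + 0.99834×0.95775×0.99985 = 0.026289 + 0.956017 = 0.982306.
Inverse-square distance factor (a/d)² = 1.0512² = 1.105021.
Q̄ = (S_0/π) × 1.105021 × [bracket] = (1361/π) × 1.105021 × 0.982306 = 470.2 W/m².

Q̄ ≈ 470 W/m²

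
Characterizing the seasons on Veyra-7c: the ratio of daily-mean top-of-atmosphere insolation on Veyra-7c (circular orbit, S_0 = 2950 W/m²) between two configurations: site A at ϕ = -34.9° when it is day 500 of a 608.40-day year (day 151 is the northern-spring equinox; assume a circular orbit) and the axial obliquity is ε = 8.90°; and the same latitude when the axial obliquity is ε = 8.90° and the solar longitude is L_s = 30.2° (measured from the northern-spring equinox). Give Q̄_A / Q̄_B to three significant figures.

— Configuration A (ϕ=-34.9°):
Solar longitude: L_s = 360° × (500 − 151)/608.40 = 206.509°.
sin δ = sin 8.90° × sin 206.509° = -0.06905, so δ = -3.960°.
cos h₀ = −tan(-34.9°) tan(-3.960°) = -0.0483, h₀ = 1.6191 rad.
Bracket: h₀ sin ϕ sin δ + cos ϕ cos δ sin h₀ = 1.6191×-0.57215×-0.06905 + 0.82015×0.99761×0.99883 = 0.063966 + 0.817233 = 0.881199.
Q̄ = (S_0/π) × [bracket] = (2950/π) × 0.881199 = 827.46 W/m².
— Configuration B (ϕ=-34.9°):
Solar declination: sin δ = sin ε · sin L_s = sin 8.90° × sin 30.2° = 0.07782, so δ = +4.463°.
cos h₀ = −tan(-34.9°) tan(+4.463°) = 0.0545, h₀ = 1.5163 rad.
Bracket: h₀ sin ϕ sin δ + cos ϕ cos δ sin h₀ = 1.5163×-0.57215×0.07782 + 0.82015×0.99697×0.99852 = -0.067513 + 0.816455 = 0.748942.
Q̄ = (S_0/π) × [bracket] = (2950/π) × 0.748942 = 703.27 W/m².
Ratio Q̄_A / Q̄_B = 827.46 / 703.27 = 1.177.

Q̄_A / Q̄_B ≈ 1.18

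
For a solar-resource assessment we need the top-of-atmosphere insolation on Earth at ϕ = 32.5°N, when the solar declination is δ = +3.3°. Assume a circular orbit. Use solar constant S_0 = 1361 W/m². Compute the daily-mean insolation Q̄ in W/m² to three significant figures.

Q̄ ≈ 386 W/m²

cos h₀ = −tan(+32.5°) tan(+3.300°) = -0.0367, h₀ = 1.6075 rad.
Bracket: h₀ sin ϕ sin δ + cos ϕ cos δ sin h₀ = 1.6075×0.53730×0.05756 + 0.84339×0.99834×0.99933 = 0.049715 + 0.841426 = 0.891141.
Q̄ = (S_0/π) × [bracket] = (1361/π) × 0.891141 = 386.1 W/m².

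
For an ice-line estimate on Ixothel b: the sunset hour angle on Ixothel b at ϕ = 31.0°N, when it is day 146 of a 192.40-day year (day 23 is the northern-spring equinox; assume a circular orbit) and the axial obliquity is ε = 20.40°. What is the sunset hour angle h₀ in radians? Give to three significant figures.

h₀ = 1.40 rad

Solar longitude: L_s = 360° × (146 − 23)/192.40 = 230.146°.
sin δ = sin 20.40° × sin 230.146° = -0.26759, so δ = -15.521°.
cos h₀ = −tan ϕ · tan δ = −tan(+31.0°) × tan(-15.521°) = 0.1669, so h₀ = 1.4031 rad = 80.39°.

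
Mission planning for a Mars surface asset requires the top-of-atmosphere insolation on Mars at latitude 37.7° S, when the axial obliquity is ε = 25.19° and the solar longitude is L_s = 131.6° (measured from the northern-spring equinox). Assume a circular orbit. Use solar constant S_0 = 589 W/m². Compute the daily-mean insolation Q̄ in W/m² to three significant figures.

Solar declination: sin δ = sin ε · sin L_s = sin 25.19° × sin 131.6° = 0.31828, so δ = +18.559°.
cos h₀ = −tan(-37.7°) tan(+18.559°) = 0.2595, h₀ = 1.3083 rad.
Bracket: h₀ sin ϕ sin δ + cos ϕ cos δ sin h₀ = 1.3083×-0.61153×0.31828 + 0.79122×0.94800×0.96575 = -0.254645 + 0.724386 = 0.469741.
Q̄ = (S_0/π) × [bracket] = (589/π) × 0.469741 = 88.07 W/m².

Q̄ ≈ 88.1 W/m²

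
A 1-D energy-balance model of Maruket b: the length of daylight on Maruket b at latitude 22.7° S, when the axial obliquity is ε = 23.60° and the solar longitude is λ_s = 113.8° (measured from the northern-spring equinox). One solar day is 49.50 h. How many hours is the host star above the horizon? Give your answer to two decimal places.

22.14 h

Solar declination: sin δ = sin ε · sin λ_s = sin 23.60° × sin 113.8° = 0.36630, so δ = +21.488°.
cos H₀ = −tan φ · tan δ = −tan(-22.7°) × tan(+21.488°) = 0.1647, so H₀ = 1.4054 rad = 80.52°.
Daylight = 2H₀/(2π) × 49.50 h = (1.4054/π) × 49.50 = 22.14 h.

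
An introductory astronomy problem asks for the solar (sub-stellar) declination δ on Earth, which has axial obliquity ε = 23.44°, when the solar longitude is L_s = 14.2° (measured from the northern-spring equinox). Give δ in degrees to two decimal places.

δ = +5.60°

sin δ = sin ε · sin L_s = sin 23.44° × sin 14.2° = 0.097580.
δ = arcsin(0.097580) = +5.60°.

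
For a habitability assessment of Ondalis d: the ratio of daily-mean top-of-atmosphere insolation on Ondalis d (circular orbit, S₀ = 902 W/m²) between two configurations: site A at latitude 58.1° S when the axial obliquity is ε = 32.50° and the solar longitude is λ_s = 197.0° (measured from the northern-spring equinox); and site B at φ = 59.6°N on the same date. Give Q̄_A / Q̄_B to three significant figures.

— Configuration A (φ=-58.1°):
Solar declination: sin δ = sin ε · sin λ_s = sin 32.50° × sin 197.0° = -0.15709, so δ = -9.038°.
cos H₀ = −tan(-58.1°) tan(-9.038°) = -0.2556, H₀ = 1.8292 rad.
Bracket: H₀ sin φ sin δ + cos φ cos δ sin H₀ = 1.8292×-0.84897×-0.15709 + 0.52844×0.98758×0.96680 = 0.243951 + 0.504550 = 0.748501.
Q̄ = (S₀/π) × [bracket] = (902/π) × 0.748501 = 214.91 W/m².
— Configuration B (φ=+59.6°):
cos H₀ = −tan(+59.6°) tan(-9.038°) = 0.2711, H₀ = 1.2962 rad.
Bracket: H₀ sin φ sin δ + cos φ cos δ sin H₀ = 1.2962×0.86251×-0.15709 + 0.50603×0.98758×0.96255 = -0.175624 + 0.481030 = 0.305406.
Q̄ = (S₀/π) × [bracket] = (902/π) × 0.305406 = 87.687 W/m².
Ratio Q̄_A / Q̄_B = 214.91 / 87.687 = 2.451.

Q̄_A / Q̄_B ≈ 2.45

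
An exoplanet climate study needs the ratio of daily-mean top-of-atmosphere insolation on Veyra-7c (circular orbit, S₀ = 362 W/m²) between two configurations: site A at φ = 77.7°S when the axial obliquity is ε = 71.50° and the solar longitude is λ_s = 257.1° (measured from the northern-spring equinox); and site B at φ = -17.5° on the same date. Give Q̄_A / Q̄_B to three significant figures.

— Configuration A (φ=-77.7°):
Solar declination: sin δ = sin ε · sin λ_s = sin 71.50° × sin 257.1° = -0.92439, so δ = -67.576°.
cos H₀ = −tan(-77.7°) tan(-67.576°) = -11.1145 ≤ −1 ⇒ polar day, H₀ = π.
Bracket: H₀ sin φ sin δ + cos φ cos δ sin H₀ = 3.1416×-0.97705×-0.92439 + 0.21303×0.38145×0.00000 = 2.837415 + 0.000000 = 2.837415.
Q̄ = (S₀/π) × [bracket] = (362/π) × 2.837415 = 326.95 W/m².
— Configuration B (φ=-17.5°):
cos H₀ = −tan(-17.5°) tan(-67.576°) = -0.7641, H₀ = 2.4404 rad.
Bracket: H₀ sin φ sin δ + cos φ cos δ sin H₀ = 2.4404×-0.30071×-0.92439 + 0.95372×0.38145×0.64512 = 0.678366 + 0.234692 = 0.913058.
Q̄ = (S₀/π) × [bracket] = (362/π) × 0.913058 = 105.21 W/m².
Ratio Q̄_A / Q̄_B = 326.95 / 105.21 = 3.108.

Q̄_A / Q̄_B ≈ 3.11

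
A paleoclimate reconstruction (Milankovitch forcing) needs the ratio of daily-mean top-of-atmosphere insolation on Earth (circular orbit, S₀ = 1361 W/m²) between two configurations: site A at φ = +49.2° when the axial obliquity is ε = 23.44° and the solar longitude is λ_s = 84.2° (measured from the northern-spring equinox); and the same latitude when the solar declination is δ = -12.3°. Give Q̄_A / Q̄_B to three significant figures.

— Configuration A (φ=+49.2°):
Solar declination: sin δ = sin ε · sin λ_s = sin 23.44° × sin 84.2° = 0.39575, so δ = +23.313°.
cos H₀ = −tan(+49.2°) tan(+23.313°) = -0.4992, H₀ = 2.0935 rad.
Bracket: H₀ sin φ sin δ + cos φ cos δ sin H₀ = 2.0935×0.75700×0.39575 + 0.65342×0.91836×0.86646 = 0.627176 + 0.519941 = 1.147117.
Q̄ = (S₀/π) × [bracket] = (1361/π) × 1.147117 = 496.95 W/m².
— Configuration B (φ=+49.2°):
cos H₀ = −tan(+49.2°) tan(-12.300°) = 0.2526, H₀ = 1.3154 rad.
Bracket: H₀ sin φ sin δ + cos φ cos δ sin H₀ = 1.3154×0.75700×-0.21303 + 0.65342×0.97705×0.96757 = -0.212126 + 0.617720 = 0.405594.
Q̄ = (S₀/π) × [bracket] = (1361/π) × 0.405594 = 175.71 W/m².
Ratio Q̄_A / Q̄_B = 496.95 / 175.71 = 2.828.

Q̄_A / Q̄_B ≈ 2.83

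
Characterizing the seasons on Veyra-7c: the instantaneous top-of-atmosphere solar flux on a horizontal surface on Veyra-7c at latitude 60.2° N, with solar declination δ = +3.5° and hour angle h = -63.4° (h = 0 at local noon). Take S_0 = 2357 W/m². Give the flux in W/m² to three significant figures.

cos θ_z = sin ϕ sin δ + cos ϕ cos δ cos h = 0.052976 + 0.222110 = 0.275086.
Flux = S_0 · cos θ_z = 2357 × 0.275086 = 648.4 W/m².

648 W/m²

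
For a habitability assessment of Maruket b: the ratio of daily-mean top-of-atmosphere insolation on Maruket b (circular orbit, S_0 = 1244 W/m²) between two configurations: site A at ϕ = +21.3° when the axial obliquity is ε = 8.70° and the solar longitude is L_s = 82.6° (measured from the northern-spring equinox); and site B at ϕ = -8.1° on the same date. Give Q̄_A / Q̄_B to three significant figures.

Q̄_A / Q̄_B ≈ 1.07

— Configuration A (ϕ=+21.3°):
Solar declination: sin δ = sin ε · sin L_s = sin 8.70° × sin 82.6° = 0.15000, so δ = +8.627°.
cos h₀ = −tan(+21.3°) tan(+8.627°) = -0.0592, h₀ = 1.6300 rad.
Bracket: h₀ sin ϕ sin δ + cos ϕ cos δ sin h₀ = 1.6300×0.36325×0.15000 + 0.93169×0.98869×0.99825 = 0.088815 + 0.919541 = 1.008356.
Q̄ = (S_0/π) × [bracket] = (1244/π) × 1.008356 = 399.29 W/m².
— Configuration B (ϕ=-8.1°):
cos h₀ = −tan(-8.1°) tan(+8.627°) = 0.0216, h₀ = 1.5492 rad.
Bracket: h₀ sin ϕ sin δ + cos ϕ cos δ sin h₀ = 1.5492×-0.14090×0.15000 + 0.99002×0.98869×0.99977 = -0.032742 + 0.978598 = 0.945856.
Q̄ = (S_0/π) × [bracket] = (1244/π) × 0.945856 = 374.54 W/m².
Ratio Q̄_A / Q̄_B = 399.29 / 374.54 = 1.066.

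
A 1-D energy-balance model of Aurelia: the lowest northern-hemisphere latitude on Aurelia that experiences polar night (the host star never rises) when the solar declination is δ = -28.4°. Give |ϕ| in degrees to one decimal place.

Polar night requires cos h₀ = −tan ϕ tan δ ≥ 1, i.e. tan ϕ tan δ ≤ −1.
The boundary is |tan ϕ| · |tan δ| = 1, so |ϕ| = 90° − |δ| = 90° − 28.4° = 61.6° in the northern hemisphere.

|ϕ| = 61.6°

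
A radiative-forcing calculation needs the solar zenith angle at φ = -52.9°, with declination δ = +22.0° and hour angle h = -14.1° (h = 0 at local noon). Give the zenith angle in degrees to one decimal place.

θ_z = 75.9°

cos θ_z = sin φ sin δ + cos φ cos δ cos h = -0.298780 + 0.542435 = 0.243655.
θ_z = arccos(0.243655) = 75.9°.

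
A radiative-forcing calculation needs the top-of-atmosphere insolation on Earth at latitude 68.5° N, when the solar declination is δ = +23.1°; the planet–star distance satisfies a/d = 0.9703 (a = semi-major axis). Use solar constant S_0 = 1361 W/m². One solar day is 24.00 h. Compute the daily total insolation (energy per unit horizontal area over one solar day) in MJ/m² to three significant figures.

cos h₀ = −tan(+68.5°) tan(+23.100°) = -1.0828 ≤ −1 ⇒ polar day, h₀ = π.
Bracket: h₀ sin ϕ sin δ + cos ϕ cos δ sin h₀ = 3.1416×0.93042×0.39234 + 0.36650×0.91982×0.00000 = 1.146813 + 0.000000 = 1.146813.
Inverse-square distance factor (a/d)² = 0.9703² = 0.941482.
Q̄ = (S_0/π) × 0.941482 × [bracket] = (1361/π) × 0.941482 × 1.146813 = 467.75 W/m².
Daily total = Q̄ × 24.00 h × 3600 s/h = 467.75 × 24.00 × 3600 / 10⁶ = 40.41 MJ/m².

40.4 MJ/m²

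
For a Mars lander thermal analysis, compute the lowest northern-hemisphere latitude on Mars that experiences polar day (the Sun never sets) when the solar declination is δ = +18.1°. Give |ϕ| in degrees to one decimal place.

|ϕ| = 71.9°

Polar day requires cos h₀ = −tan ϕ tan δ ≤ −1, i.e. tan ϕ tan δ ≥ 1.
The boundary is |tan ϕ| · |tan δ| = 1, so |ϕ| = 90° − |δ| = 90° − 18.1° = 71.9° in the northern hemisphere.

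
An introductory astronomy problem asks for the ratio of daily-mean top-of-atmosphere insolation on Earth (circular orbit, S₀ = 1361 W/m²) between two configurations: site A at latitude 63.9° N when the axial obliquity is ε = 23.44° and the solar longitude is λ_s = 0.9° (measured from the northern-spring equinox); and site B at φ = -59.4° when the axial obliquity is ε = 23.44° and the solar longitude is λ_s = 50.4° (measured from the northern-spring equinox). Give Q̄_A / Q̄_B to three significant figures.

Q̄_A / Q̄_B ≈ 3.12

— Configuration A (φ=+63.9°):
Solar declination: sin δ = sin ε · sin λ_s = sin 23.44° × sin 0.9° = 0.00625, so δ = +0.358°.
cos H₀ = −tan(+63.9°) tan(+0.358°) = -0.0128, H₀ = 1.5836 rad.
Bracket: H₀ sin φ sin δ + cos φ cos δ sin H₀ = 1.5836×0.89803×0.00625 + 0.43994×0.99998×0.99992 = 0.008888 + 0.439896 = 0.448784.
Q̄ = (S₀/π) × [bracket] = (1361/π) × 0.448784 = 194.42 W/m².
— Configuration B (φ=-59.4°):
Solar declination: sin δ = sin ε · sin λ_s = sin 23.44° × sin 50.4° = 0.30650, so δ = +17.849°.
cos H₀ = −tan(-59.4°) tan(+17.849°) = 0.5445, H₀ = 0.9950 rad.
Bracket: H₀ sin φ sin δ + cos φ cos δ sin H₀ = 0.9950×-0.86074×0.30650 + 0.50904×0.95187×0.83878 = -0.262498 + 0.406422 = 0.143924.
Q̄ = (S₀/π) × [bracket] = (1361/π) × 0.143924 = 62.351 W/m².
Ratio Q̄_A / Q̄_B = 194.42 / 62.351 = 3.118.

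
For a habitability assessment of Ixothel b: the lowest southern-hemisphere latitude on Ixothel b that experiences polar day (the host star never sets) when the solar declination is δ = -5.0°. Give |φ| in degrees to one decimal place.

Polar day requires cos H₀ = −tan φ tan δ ≤ −1, i.e. tan φ tan δ ≥ 1.
The boundary is |tan φ| · |tan δ| = 1, so |φ| = 90° − |δ| = 90° − 5.0° = 85.0° in the southern hemisphere.

|φ| = 85.0°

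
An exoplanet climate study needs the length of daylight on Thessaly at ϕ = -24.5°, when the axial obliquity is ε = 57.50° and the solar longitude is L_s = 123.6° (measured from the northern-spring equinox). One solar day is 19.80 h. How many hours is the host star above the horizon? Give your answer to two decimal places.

6.96 h

Solar declination: sin δ = sin ε · sin L_s = sin 57.50° × sin 123.6° = 0.70248, so δ = +44.626°.
cos h₀ = −tan ϕ · tan δ = −tan(-24.5°) × tan(+44.626°) = 0.4498, so h₀ = 1.1042 rad = 63.27°.
Daylight = 2h₀/(2π) × 19.80 h = (1.1042/π) × 19.80 = 6.96 h.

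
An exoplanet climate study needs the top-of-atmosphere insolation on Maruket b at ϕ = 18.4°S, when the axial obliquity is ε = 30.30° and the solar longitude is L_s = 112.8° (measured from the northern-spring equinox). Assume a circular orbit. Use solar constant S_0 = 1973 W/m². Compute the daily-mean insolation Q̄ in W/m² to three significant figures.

Solar declination: sin δ = sin ε · sin L_s = sin 30.30° × sin 112.8° = 0.46511, so δ = +27.717°.
cos h₀ = −tan(-18.4°) tan(+27.717°) = 0.1748, h₀ = 1.3951 rad.
Bracket: h₀ sin ϕ sin δ + cos ϕ cos δ sin h₀ = 1.3951×-0.31565×0.46511 + 0.94888×0.88526×0.98461 = -0.204817 + 0.827078 = 0.622261.
Q̄ = (S_0/π) × [bracket] = (1973/π) × 0.622261 = 390.8 W/m².

Q̄ ≈ 391 W/m²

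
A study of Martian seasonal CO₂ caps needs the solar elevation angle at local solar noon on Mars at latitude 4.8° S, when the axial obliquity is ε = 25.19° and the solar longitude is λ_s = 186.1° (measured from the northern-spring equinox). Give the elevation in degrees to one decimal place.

Solar declination: sin δ = sin ε · sin λ_s = sin 25.19° × sin 186.1° = -0.04523, so δ = -2.592°.
At local noon the hour angle is zero, so the zenith angle equals |φ − δ| = |-4.8° − (-2.592°)| = 2.208°.
Elevation = 90° − 2.208° = 87.8°.

87.8°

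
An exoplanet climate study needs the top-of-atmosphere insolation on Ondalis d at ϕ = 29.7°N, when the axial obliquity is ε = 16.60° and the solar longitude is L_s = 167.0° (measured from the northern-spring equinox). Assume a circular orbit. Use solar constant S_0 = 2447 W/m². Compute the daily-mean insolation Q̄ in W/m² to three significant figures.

Q̄ ≈ 715 W/m²

Solar declination: sin δ = sin ε · sin L_s = sin 16.60° × sin 167.0° = 0.06427, so δ = +3.685°.
cos h₀ = −tan(+29.7°) tan(+3.685°) = -0.0367, h₀ = 1.6075 rad.
Bracket: h₀ sin ϕ sin δ + cos ϕ cos δ sin h₀ = 1.6075×0.49546×0.06427 + 0.86863×0.99793×0.99933 = 0.051188 + 0.866251 = 0.917439.
Q̄ = (S_0/π) × [bracket] = (2447/π) × 0.917439 = 714.6 W/m².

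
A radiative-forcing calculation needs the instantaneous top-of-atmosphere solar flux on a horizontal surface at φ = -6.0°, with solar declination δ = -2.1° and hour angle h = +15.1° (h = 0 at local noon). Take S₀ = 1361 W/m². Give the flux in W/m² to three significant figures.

1.31e+03 W/m²

cos θ_z = sin φ sin δ + cos φ cos δ cos h = 0.003830 + 0.959539 = 0.963369.
Flux = S₀ · cos θ_z = 1361 × 0.963369 = 1311 W/m².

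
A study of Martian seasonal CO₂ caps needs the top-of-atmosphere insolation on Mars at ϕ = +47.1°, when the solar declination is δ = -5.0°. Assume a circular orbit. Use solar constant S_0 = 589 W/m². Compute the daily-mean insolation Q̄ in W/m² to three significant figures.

cos h₀ = −tan(+47.1°) tan(-5.000°) = 0.0941, h₀ = 1.4765 rad.
Bracket: h₀ sin ϕ sin δ + cos ϕ cos δ sin h₀ = 1.4765×0.73254×-0.08716 + 0.68072×0.99619×0.99556 = -0.094272 + 0.675116 = 0.580844.
Q̄ = (S_0/π) × [bracket] = (589/π) × 0.580844 = 108.9 W/m².

Q̄ ≈ 109 W/m²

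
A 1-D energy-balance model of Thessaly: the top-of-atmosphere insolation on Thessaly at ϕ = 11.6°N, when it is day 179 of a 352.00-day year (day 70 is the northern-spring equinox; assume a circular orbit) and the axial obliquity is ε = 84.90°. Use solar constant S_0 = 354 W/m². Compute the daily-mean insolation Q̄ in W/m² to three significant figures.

Solar longitude: L_s = 360° × (179 − 70)/352.00 = 111.477°.
sin δ = sin 84.90° × sin 111.477° = 0.92688, so δ = +67.953°.
cos h₀ = −tan(+11.6°) tan(+67.953°) = -0.5069, h₀ = 2.1024 rad.
Bracket: h₀ sin ϕ sin δ + cos ϕ cos δ sin h₀ = 2.1024×0.20108×0.92688 + 0.97958×0.37536×0.86202 = 0.391839 + 0.316961 = 0.708800.
Q̄ = (S_0/π) × [bracket] = (354/π) × 0.708800 = 79.87 W/m².

Q̄ ≈ 79.9 W/m²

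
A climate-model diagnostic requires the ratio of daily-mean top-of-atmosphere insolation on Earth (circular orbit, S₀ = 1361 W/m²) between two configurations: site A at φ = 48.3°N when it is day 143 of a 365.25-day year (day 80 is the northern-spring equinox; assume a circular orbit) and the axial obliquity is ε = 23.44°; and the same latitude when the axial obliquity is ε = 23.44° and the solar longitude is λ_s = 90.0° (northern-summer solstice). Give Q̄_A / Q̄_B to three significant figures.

Q̄_A / Q̄_B ≈ 0.948

— Configuration A (φ=+48.3°):
Solar longitude: λ_s = 360° × (143 − 80)/365.25 = 62.094°.
sin δ = sin 23.44° × sin 62.094° = 0.35153, so δ = +20.581°.
cos H₀ = −tan(+48.3°) tan(+20.581°) = -0.4215, H₀ = 2.0058 rad.
Bracket: H₀ sin φ sin δ + cos φ cos δ sin H₀ = 2.0058×0.74664×0.35153 + 0.66523×0.93618×0.90685 = 0.526455 + 0.564764 = 1.091219.
Q̄ = (S₀/π) × [bracket] = (1361/π) × 1.091219 = 472.74 W/m².
— Configuration B (φ=+48.3°):
Solar declination: sin δ = sin ε · sin λ_s = sin 23.44° × sin 90.0° = 0.39779, so δ = +23.440°.
cos H₀ = −tan(+48.3°) tan(+23.440°) = -0.4866, H₀ = 2.0790 rad.
Bracket: H₀ sin φ sin δ + cos φ cos δ sin H₀ = 2.0790×0.74664×0.39779 + 0.66523×0.91748×0.87361 = 0.617475 + 0.533195 = 1.150670.
Q̄ = (S₀/π) × [bracket] = (1361/π) × 1.150670 = 498.49 W/m².
Ratio Q̄_A / Q̄_B = 472.74 / 498.49 = 0.9483.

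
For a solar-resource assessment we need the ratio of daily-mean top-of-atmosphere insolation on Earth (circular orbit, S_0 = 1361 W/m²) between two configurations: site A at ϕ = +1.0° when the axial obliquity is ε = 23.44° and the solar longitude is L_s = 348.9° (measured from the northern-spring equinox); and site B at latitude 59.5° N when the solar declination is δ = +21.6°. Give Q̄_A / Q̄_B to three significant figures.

Q̄_A / Q̄_B ≈ 0.920

— Configuration A (ϕ=+1.0°):
Solar declination: sin δ = sin ε · sin L_s = sin 23.44° × sin 348.9° = -0.07658, so δ = -4.392°.
cos h₀ = −tan(+1.0°) tan(-4.392°) = 0.0013, h₀ = 1.5695 rad.
Bracket: h₀ sin ϕ sin δ + cos ϕ cos δ sin h₀ = 1.5695×0.01745×-0.07658 + 0.99985×0.99706×1.00000 = -0.002097 + 0.996910 = 0.994813.
Q̄ = (S_0/π) × [bracket] = (1361/π) × 0.994813 = 430.97 W/m².
— Configuration B (ϕ=+59.5°):
cos h₀ = −tan(+59.5°) tan(+21.600°) = -0.6722, h₀ = 2.3079 rad.
Bracket: h₀ sin ϕ sin δ + cos ϕ cos δ sin h₀ = 2.3079×0.86163×0.36812 + 0.50754×0.92978×0.74041 = 0.732027 + 0.349400 = 1.081427.
Q̄ = (S_0/π) × [bracket] = (1361/π) × 1.081427 = 468.50 W/m².
Ratio Q̄_A / Q̄_B = 430.97 / 468.50 = 0.9199.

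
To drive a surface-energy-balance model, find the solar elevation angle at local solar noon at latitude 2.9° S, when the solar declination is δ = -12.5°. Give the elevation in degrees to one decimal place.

80.4°

At local noon the hour angle is zero, so the zenith angle equals |φ − δ| = |-2.9° − (-12.500°)| = 9.600°.
Elevation = 90° − 9.600° = 80.4°.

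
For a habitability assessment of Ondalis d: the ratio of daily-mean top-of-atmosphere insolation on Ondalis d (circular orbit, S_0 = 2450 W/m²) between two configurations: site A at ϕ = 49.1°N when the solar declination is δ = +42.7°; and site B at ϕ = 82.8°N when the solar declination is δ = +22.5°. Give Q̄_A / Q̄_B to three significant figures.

— Configuration A (ϕ=+49.1°):
cos h₀ = −tan(+49.1°) tan(+42.700°) = -1.0653 ≤ −1 ⇒ polar day, h₀ = π.
Bracket: h₀ sin ϕ sin δ + cos ϕ cos δ sin h₀ = 3.1416×0.75585×0.67816 + 0.65474×0.73491×0.00000 = 1.610344 + 0.000000 = 1.610344.
Q̄ = (S_0/π) × [bracket] = (2450/π) × 1.610344 = 1255.8 W/m².
— Configuration B (ϕ=+82.8°):
cos h₀ = −tan(+82.8°) tan(+22.500°) = -3.2788 ≤ −1 ⇒ polar day, h₀ = π.
Bracket: h₀ sin ϕ sin δ + cos ϕ cos δ sin h₀ = 3.1416×0.99211×0.38268 + 0.12533×0.92388×0.00000 = 1.192742 + 0.000000 = 1.192742.
Q̄ = (S_0/π) × [bracket] = (2450/π) × 1.192742 = 930.17 W/m².
Ratio Q̄_A / Q̄_B = 1255.8 / 930.17 = 1.350.

Q̄_A / Q̄_B ≈ 1.35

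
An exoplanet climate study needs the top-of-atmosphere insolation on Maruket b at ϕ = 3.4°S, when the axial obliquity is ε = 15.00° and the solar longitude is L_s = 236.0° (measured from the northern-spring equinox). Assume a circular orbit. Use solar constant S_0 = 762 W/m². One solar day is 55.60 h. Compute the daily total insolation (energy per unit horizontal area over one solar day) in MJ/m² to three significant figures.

48.3 MJ/m²

Solar declination: sin δ = sin ε · sin L_s = sin 15.00° × sin 236.0° = -0.21457, so δ = -12.390°.
cos h₀ = −tan(-3.4°) tan(-12.390°) = -0.0131, h₀ = 1.5838 rad.
Bracket: h₀ sin ϕ sin δ + cos ϕ cos δ sin h₀ = 1.5838×-0.05931×-0.21457 + 0.99824×0.97671×0.99991 = 0.020156 + 0.974903 = 0.995059.
Q̄ = (S_0/π) × [bracket] = (762/π) × 0.995059 = 241.35 W/m².
Daily total = Q̄ × 55.60 h × 3600 s/h = 241.35 × 55.60 × 3600 / 10⁶ = 48.31 MJ/m².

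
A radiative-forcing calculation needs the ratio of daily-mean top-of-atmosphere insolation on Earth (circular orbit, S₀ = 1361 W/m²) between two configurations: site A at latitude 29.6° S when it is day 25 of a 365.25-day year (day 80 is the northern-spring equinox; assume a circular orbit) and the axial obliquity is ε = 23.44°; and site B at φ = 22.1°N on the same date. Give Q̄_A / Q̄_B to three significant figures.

Q̄_A / Q̄_B ≈ 1.57

— Configuration A (φ=-29.6°):
Solar longitude: λ_s = 360° × (25 − 80)/365.25 = -54.209°, i.e. -54.209° + 360° = 305.791°.
sin δ = sin 23.44° × sin 305.791° = -0.32267, so δ = -18.824°.
cos H₀ = −tan(-29.6°) tan(-18.824°) = -0.1937, H₀ = 1.7657 rad.
Bracket: H₀ sin φ sin δ + cos φ cos δ sin H₀ = 1.7657×-0.49394×-0.32267 + 0.86949×0.94651×0.98107 = 0.281417 + 0.807402 = 1.088819.
Q̄ = (S₀/π) × [bracket] = (1361/π) × 1.088819 = 471.70 W/m².
— Configuration B (φ=+22.1°):
cos H₀ = −tan(+22.1°) tan(-18.824°) = 0.1384, H₀ = 1.4319 rad.
Bracket: H₀ sin φ sin δ + cos φ cos δ sin H₀ = 1.4319×0.37622×-0.32267 + 0.92653×0.94651×0.99037 = -0.173825 + 0.868525 = 0.694700.
Q̄ = (S₀/π) × [bracket] = (1361/π) × 0.694700 = 300.96 W/m².
Ratio Q̄_A / Q̄_B = 471.70 / 300.96 = 1.567.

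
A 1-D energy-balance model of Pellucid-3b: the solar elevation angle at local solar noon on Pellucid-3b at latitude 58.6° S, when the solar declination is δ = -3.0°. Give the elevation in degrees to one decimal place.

At local noon the hour angle is zero, so the zenith angle equals |φ − δ| = |-58.6° − (-3.000°)| = 55.600°.
Elevation = 90° − 55.600° = 34.4°.

34.4°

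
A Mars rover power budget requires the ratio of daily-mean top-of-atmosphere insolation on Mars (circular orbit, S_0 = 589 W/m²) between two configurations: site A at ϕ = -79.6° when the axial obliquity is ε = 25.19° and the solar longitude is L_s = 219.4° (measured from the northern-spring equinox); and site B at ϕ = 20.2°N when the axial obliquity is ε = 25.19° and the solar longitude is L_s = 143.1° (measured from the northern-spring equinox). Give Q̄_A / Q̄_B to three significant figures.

— Configuration A (ϕ=-79.6°):
Solar declination: sin δ = sin ε · sin L_s = sin 25.19° × sin 219.4° = -0.27015, so δ = -15.673°.
cos h₀ = −tan(-79.6°) tan(-15.673°) = -1.5288 ≤ −1 ⇒ polar day, h₀ = π.
Bracket: h₀ sin ϕ sin δ + cos ϕ cos δ sin h₀ = 3.1416×-0.98357×-0.27015 + 0.18052×0.96282×0.00000 = 0.834759 + 0.000000 = 0.834759.
Q̄ = (S_0/π) × [bracket] = (589/π) × 0.834759 = 156.50 W/m².
— Configuration B (ϕ=+20.2°):
Solar declination: sin δ = sin ε · sin L_s = sin 25.19° × sin 143.1° = 0.25555, so δ = +14.806°.
cos h₀ = −tan(+20.2°) tan(+14.806°) = -0.0973, h₀ = 1.6682 rad.
Bracket: h₀ sin ϕ sin δ + cos ϕ cos δ sin h₀ = 1.6682×0.34530×0.25555 + 0.93849×0.96680×0.99526 = 0.147204 + 0.903031 = 1.050235.
Q̄ = (S_0/π) × [bracket] = (589/π) × 1.050235 = 196.90 W/m².
Ratio Q̄_A / Q̄_B = 156.50 / 196.90 = 0.7948.

Q̄_A / Q̄_B ≈ 0.795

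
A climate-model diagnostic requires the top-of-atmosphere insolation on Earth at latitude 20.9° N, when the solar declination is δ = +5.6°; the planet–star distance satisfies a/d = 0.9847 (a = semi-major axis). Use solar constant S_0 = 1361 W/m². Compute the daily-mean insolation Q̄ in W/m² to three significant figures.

cos h₀ = −tan(+20.9°) tan(+5.600°) = -0.0374, h₀ = 1.6082 rad.
Bracket: h₀ sin ϕ sin δ + cos ϕ cos δ sin h₀ = 1.6082×0.35674×0.09758 + 0.93420×0.99523×0.99930 = 0.055983 + 0.929093 = 0.985076.
Inverse-square distance factor (a/d)² = 0.9847² = 0.969634.
Q̄ = (S_0/π) × 0.969634 × [bracket] = (1361/π) × 0.969634 × 0.985076 = 413.8 W/m².

Q̄ ≈ 414 W/m²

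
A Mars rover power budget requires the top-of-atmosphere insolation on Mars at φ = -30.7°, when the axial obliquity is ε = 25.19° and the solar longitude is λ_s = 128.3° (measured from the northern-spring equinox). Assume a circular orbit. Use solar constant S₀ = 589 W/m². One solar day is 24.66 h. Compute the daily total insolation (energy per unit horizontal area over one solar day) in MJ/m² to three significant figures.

Solar declination: sin δ = sin ε · sin λ_s = sin 25.19° × sin 128.3° = 0.33402, so δ = +19.513°.
cos H₀ = −tan(-30.7°) tan(+19.513°) = 0.2104, H₀ = 1.3588 rad.
Bracket: H₀ sin φ sin δ + cos φ cos δ sin H₀ = 1.3588×-0.51054×0.33402 + 0.85985×0.94257×0.97761 = -0.231717 + 0.792322 = 0.560605.
Q̄ = (S₀/π) × [bracket] = (589/π) × 0.560605 = 105.10 W/m².
Daily total = Q̄ × 24.66 h × 3600 s/h = 105.10 × 24.66 × 3600 / 10⁶ = 9.330 MJ/m².

9.33 MJ/m²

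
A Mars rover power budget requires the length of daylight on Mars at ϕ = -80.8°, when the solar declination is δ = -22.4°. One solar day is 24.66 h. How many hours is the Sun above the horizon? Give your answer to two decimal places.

Sunrise equation: cos h₀ = −tan ϕ · tan δ = -2.5448 ≤ −1, so the Sun never sets (polar day) and h₀ = π.
Daylight = 2h₀/(2π) × 24.66 h = (3.1416/π) × 24.66 = 24.66 h.

24.66 h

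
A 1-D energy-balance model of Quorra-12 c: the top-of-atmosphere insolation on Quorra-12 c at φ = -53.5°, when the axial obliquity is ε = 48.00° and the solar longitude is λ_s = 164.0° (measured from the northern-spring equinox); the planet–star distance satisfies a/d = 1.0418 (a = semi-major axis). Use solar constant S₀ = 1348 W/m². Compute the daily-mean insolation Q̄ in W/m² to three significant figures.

Q̄ ≈ 162 W/m²

Solar declination: sin δ = sin ε · sin λ_s = sin 48.00° × sin 164.0° = 0.20484, so δ = +11.820°.
cos H₀ = −tan(-53.5°) tan(+11.820°) = 0.2828, H₀ = 1.2841 rad.
Bracket: H₀ sin φ sin δ + cos φ cos δ sin H₀ = 1.2841×-0.80386×0.20484 + 0.59482×0.97880×0.95917 = -0.211443 + 0.558438 = 0.346995.
Inverse-square distance factor (a/d)² = 1.0418² = 1.085347.
Q̄ = (S₀/π) × 1.085347 × [bracket] = (1348/π) × 1.085347 × 0.346995 = 161.6 W/m².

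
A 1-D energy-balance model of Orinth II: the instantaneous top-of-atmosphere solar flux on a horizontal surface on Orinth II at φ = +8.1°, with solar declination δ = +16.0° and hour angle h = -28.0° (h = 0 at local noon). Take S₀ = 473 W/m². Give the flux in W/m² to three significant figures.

416 W/m²

cos θ_z = sin φ sin δ + cos φ cos δ cos h = 0.038838 + 0.840276 = 0.879114.
Flux = S₀ · cos θ_z = 473 × 0.879114 = 415.8 W/m².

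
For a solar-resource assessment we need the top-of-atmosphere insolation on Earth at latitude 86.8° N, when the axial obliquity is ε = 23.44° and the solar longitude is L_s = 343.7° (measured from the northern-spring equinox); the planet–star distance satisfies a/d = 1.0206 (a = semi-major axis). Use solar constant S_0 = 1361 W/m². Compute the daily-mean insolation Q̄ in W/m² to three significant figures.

Q̄ ≈ 0.00 W/m²

Solar declination: sin δ = sin ε · sin L_s = sin 23.44° × sin 343.7° = -0.11165, so δ = -6.410°.
cos h₀ = −tan(+86.8°) tan(-6.410°) = 2.0095 ≥ 1 ⇒ polar night, h₀ = 0 and Q̄ = 0.
Inverse-square distance factor (a/d)² = 1.0206² = 1.041624.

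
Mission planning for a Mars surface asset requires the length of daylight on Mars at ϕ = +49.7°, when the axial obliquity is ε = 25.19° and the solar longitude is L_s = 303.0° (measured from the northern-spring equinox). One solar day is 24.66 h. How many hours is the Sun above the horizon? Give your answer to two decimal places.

Solar declination: sin δ = sin ε · sin L_s = sin 25.19° × sin 303.0° = -0.35696, so δ = -20.913°.
cos h₀ = −tan ϕ · tan δ = −tan(+49.7°) × tan(-20.913°) = 0.4506, so h₀ = 1.1034 rad = 63.22°.
Daylight = 2h₀/(2π) × 24.66 h = (1.1034/π) × 24.66 = 8.66 h.

8.66 h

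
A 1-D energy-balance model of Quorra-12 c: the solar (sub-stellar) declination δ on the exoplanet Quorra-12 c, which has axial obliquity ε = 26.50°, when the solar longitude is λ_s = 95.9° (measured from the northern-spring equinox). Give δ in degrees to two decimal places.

sin δ = sin ε · sin λ_s = sin 26.50° × sin 95.9° = 0.443834.
δ = arcsin(0.443834) = +26.35°.

δ = +26.35°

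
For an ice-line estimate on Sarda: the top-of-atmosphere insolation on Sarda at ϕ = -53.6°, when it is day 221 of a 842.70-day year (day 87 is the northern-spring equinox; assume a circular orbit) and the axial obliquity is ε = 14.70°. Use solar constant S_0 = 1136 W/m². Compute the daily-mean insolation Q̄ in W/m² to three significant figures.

Solar longitude: L_s = 360° × (221 − 87)/842.70 = 57.245°.
sin δ = sin 14.70° × sin 57.245° = 0.21341, so δ = +12.322°.
cos h₀ = −tan(-53.6°) tan(+12.322°) = 0.2963, h₀ = 1.2700 rad.
Bracket: h₀ sin ϕ sin δ + cos ϕ cos δ sin h₀ = 1.2700×-0.80489×0.21341 + 0.59342×0.97696×0.95510 = -0.218150 + 0.553717 = 0.335567.
Q̄ = (S_0/π) × [bracket] = (1136/π) × 0.335567 = 121.3 W/m².

Q̄ ≈ 121 W/m²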